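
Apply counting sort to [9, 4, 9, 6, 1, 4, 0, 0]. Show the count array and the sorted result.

Count array: [2, 1, 0, 0, 2, 0, 1, 0, 0, 2]
(count[i] = number of elements equal to i)
Cumulative count: [2, 3, 3, 3, 5, 5, 6, 6, 6, 8]
Sorted: [0, 0, 1, 4, 4, 6, 9, 9]


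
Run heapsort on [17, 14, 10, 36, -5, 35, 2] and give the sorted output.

Build heap: [36, 17, 35, 14, -5, 10, 2]
Extract 36: [35, 17, 10, 14, -5, 2, 36]
Extract 35: [17, 14, 10, 2, -5, 35, 36]
Extract 17: [14, 2, 10, -5, 17, 35, 36]
Extract 14: [10, 2, -5, 14, 17, 35, 36]
Extract 10: [2, -5, 10, 14, 17, 35, 36]
Extract 2: [-5, 2, 10, 14, 17, 35, 36]


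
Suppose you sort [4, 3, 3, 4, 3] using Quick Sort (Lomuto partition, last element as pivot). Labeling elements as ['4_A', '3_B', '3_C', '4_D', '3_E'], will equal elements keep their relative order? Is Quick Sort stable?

Trace Quick Sort on the labeled array (the key is the number; the letter only tracks identity):
  Partition indices 0..4 around pivot 3_E -> [3_B, 3_C, 3_E, 4_D, 4_A]
  Partition indices 0..1 around pivot 3_C -> [3_B, 3_C, 3_E, 4_D, 4_A]
  Partition indices 3..4 around pivot 4_A -> [3_B, 3_C, 3_E, 4_D, 4_A]
Final order: [3_B, 3_C, 3_E, 4_D, 4_A]
Equal keys:
  value 3: originally 3_B, 3_C, 3_E; after sorting 3_B, 3_C, 3_E -> order preserved
  value 4: originally 4_A, 4_D; after sorting 4_D, 4_A -> order changed
Equal keys were reordered, so Quick Sort is not stable: partition swaps elements across long distances and can reorder equal keys. (One such input is enough; an unstable sort may happen to preserve order on other inputs, but it gives no guarantee.)
Answer: Not stable


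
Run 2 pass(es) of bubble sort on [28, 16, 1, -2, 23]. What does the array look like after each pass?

After pass 1: [16, 1, -2, 23, 28] (4 swaps)
After pass 2: [1, -2, 16, 23, 28] (2 swaps)
Total swaps: 6


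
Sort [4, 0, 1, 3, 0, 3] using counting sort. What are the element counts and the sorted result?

Count array: [2, 1, 0, 2, 1]
(count[i] = number of elements equal to i)
Cumulative count: [2, 3, 3, 5, 6]
Sorted: [0, 0, 1, 3, 3, 4]


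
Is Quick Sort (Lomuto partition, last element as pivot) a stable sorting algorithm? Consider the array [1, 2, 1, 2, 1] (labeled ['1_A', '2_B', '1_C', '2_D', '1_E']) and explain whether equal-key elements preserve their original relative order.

Trace Quick Sort on the labeled array (the key is the number; the letter only tracks identity):
  Partition indices 0..4 around pivot 1_E -> [1_A, 1_C, 1_E, 2_D, 2_B]
  Partition indices 0..1 around pivot 1_C -> [1_A, 1_C, 1_E, 2_D, 2_B]
  Partition indices 3..4 around pivot 2_B -> [1_A, 1_C, 1_E, 2_D, 2_B]
Final order: [1_A, 1_C, 1_E, 2_D, 2_B]
Equal keys:
  value 1: originally 1_A, 1_C, 1_E; after sorting 1_A, 1_C, 1_E -> order preserved
  value 2: originally 2_B, 2_D; after sorting 2_D, 2_B -> order changed
Equal keys were reordered, so Quick Sort is not stable: partition swaps elements across long distances and can reorder equal keys. (One such input is enough; an unstable sort may happen to preserve order on other inputs, but it gives no guarantee.)
Answer: Not stable


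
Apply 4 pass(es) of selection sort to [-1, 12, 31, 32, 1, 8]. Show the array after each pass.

Pass 1: Select minimum -1 at index 0, swap -> [-1, 12, 31, 32, 1, 8]
Pass 2: Select minimum 1 at index 4, swap -> [-1, 1, 31, 32, 12, 8]
Pass 3: Select minimum 8 at index 5, swap -> [-1, 1, 8, 32, 12, 31]
Pass 4: Select minimum 12 at index 4, swap -> [-1, 1, 8, 12, 32, 31]


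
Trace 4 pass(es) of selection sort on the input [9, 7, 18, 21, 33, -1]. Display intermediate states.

Pass 1: Select minimum -1 at index 5, swap -> [-1, 7, 18, 21, 33, 9]
Pass 2: Select minimum 7 at index 1, swap -> [-1, 7, 18, 21, 33, 9]
Pass 3: Select minimum 9 at index 5, swap -> [-1, 7, 9, 21, 33, 18]
Pass 4: Select minimum 18 at index 5, swap -> [-1, 7, 9, 18, 33, 21]


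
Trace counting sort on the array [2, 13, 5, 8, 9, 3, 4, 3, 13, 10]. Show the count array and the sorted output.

Count array: [0, 0, 1, 2, 1, 1, 0, 0, 1, 1, 1, 0, 0, 2]
(count[i] = number of elements equal to i)
Cumulative count: [0, 0, 1, 3, 4, 5, 5, 5, 6, 7, 8, 8, 8, 10]
Sorted: [2, 3, 3, 4, 5, 8, 9, 10, 13, 13]


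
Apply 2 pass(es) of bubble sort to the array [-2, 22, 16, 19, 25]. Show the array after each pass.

After pass 1: [-2, 16, 19, 22, 25] (2 swaps)
After pass 2: [-2, 16, 19, 22, 25] (0 swaps)
Total swaps: 2


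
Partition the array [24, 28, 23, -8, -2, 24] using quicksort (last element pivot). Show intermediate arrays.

Partition 1: pivot=24 at index 4 -> [24, 23, -8, -2, 24, 28]
Partition 2: pivot=-2 at index 1 -> [-8, -2, 24, 23, 24, 28]
Partition 3: pivot=23 at index 2 -> [-8, -2, 23, 24, 24, 28]


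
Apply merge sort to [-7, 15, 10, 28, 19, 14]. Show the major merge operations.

Divide and conquer:
  Merge [15] + [10] -> [10, 15]
  Merge [-7] + [10, 15] -> [-7, 10, 15]
  Merge [19] + [14] -> [14, 19]
  Merge [28] + [14, 19] -> [14, 19, 28]
  Merge [-7, 10, 15] + [14, 19, 28] -> [-7, 10, 14, 15, 19, 28]


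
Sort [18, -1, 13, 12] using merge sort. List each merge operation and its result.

Divide and conquer:
  Merge [18] + [-1] -> [-1, 18]
  Merge [13] + [12] -> [12, 13]
  Merge [-1, 18] + [12, 13] -> [-1, 12, 13, 18]


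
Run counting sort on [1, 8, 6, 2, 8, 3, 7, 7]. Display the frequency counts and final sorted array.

Count array: [0, 1, 1, 1, 0, 0, 1, 2, 2]
(count[i] = number of elements equal to i)
Cumulative count: [0, 1, 2, 3, 3, 3, 4, 6, 8]
Sorted: [1, 2, 3, 6, 7, 7, 8, 8]


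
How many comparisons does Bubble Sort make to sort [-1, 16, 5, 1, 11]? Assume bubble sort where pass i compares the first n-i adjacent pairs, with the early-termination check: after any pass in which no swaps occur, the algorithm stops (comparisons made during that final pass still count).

Pass 1: compare adjacent pairs (0,1)..(3,4) = 4 comparison(s), 3 swap(s) -> [-1, 5, 1, 11, 16]
Pass 2: compare adjacent pairs (0,1)..(2,3) = 3 comparison(s), 1 swap(s) -> [-1, 1, 5, 11, 16]
Pass 3: compare adjacent pairs (0,1)..(1,2) = 2 comparison(s), 0 swap(s) -> [-1, 1, 5, 11, 16]
No swaps in this pass, so bubble sort stops here.
Total comparisons: 4 + 3 + 2 = 9


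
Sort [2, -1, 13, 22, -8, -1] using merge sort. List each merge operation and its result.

Divide and conquer:
  Merge [-1] + [13] -> [-1, 13]
  Merge [2] + [-1, 13] -> [-1, 2, 13]
  Merge [-8] + [-1] -> [-8, -1]
  Merge [22] + [-8, -1] -> [-8, -1, 22]
  Merge [-1, 2, 13] + [-8, -1, 22] -> [-8, -1, -1, 2, 13, 22]


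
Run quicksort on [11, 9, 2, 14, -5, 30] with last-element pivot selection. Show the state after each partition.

Partition 1: pivot=30 at index 5 -> [11, 9, 2, 14, -5, 30]
Partition 2: pivot=-5 at index 0 -> [-5, 9, 2, 14, 11, 30]
Partition 3: pivot=11 at index 3 -> [-5, 9, 2, 11, 14, 30]
Partition 4: pivot=2 at index 1 -> [-5, 2, 9, 11, 14, 30]


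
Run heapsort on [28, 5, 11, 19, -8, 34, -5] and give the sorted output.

Build heap: [34, 19, 28, 5, -8, 11, -5]
Extract 34: [28, 19, 11, 5, -8, -5, 34]
Extract 28: [19, 5, 11, -5, -8, 28, 34]
Extract 19: [11, 5, -8, -5, 19, 28, 34]
Extract 11: [5, -5, -8, 11, 19, 28, 34]
Extract 5: [-5, -8, 5, 11, 19, 28, 34]
Extract -5: [-8, -5, 5, 11, 19, 28, 34]


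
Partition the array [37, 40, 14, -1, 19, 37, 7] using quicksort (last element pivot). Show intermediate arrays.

Partition 1: pivot=7 at index 1 -> [-1, 7, 14, 37, 19, 37, 40]
Partition 2: pivot=40 at index 6 -> [-1, 7, 14, 37, 19, 37, 40]
Partition 3: pivot=37 at index 5 -> [-1, 7, 14, 37, 19, 37, 40]
Partition 4: pivot=19 at index 3 -> [-1, 7, 14, 19, 37, 37, 40]


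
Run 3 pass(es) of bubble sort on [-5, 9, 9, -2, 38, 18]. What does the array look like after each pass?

After pass 1: [-5, 9, -2, 9, 18, 38] (2 swaps)
After pass 2: [-5, -2, 9, 9, 18, 38] (1 swaps)
After pass 3: [-5, -2, 9, 9, 18, 38] (0 swaps)
Total swaps: 3


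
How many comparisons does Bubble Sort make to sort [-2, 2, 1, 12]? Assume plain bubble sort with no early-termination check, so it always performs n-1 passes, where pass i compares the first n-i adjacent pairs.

Pass 1: compare adjacent pairs (0,1)..(2,3) = 3 comparison(s), 1 swap(s) -> [-2, 1, 2, 12]
Pass 2: compare adjacent pairs (0,1)..(1,2) = 2 comparison(s), 0 swap(s) -> [-2, 1, 2, 12]
Pass 3: compare adjacent pairs (0,1)..(0,1) = 1 comparison(s), 0 swap(s) -> [-2, 1, 2, 12]
Total comparisons: 3 + 2 + 1 = 6


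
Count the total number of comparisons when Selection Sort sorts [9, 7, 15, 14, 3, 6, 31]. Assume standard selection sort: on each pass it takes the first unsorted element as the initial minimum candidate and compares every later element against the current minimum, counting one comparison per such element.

Pass 1: scan indices 1..6 for the minimum = 6 comparison(s); min is 3, place at index 0 -> [3, 7, 15, 14, 9, 6, 31]
Pass 2: scan indices 2..6 for the minimum = 5 comparison(s); min is 6, place at index 1 -> [3, 6, 15, 14, 9, 7, 31]
Pass 3: scan indices 3..6 for the minimum = 4 comparison(s); min is 7, place at index 2 -> [3, 6, 7, 14, 9, 15, 31]
Pass 4: scan indices 4..6 for the minimum = 3 comparison(s); min is 9, place at index 3 -> [3, 6, 7, 9, 14, 15, 31]
Pass 5: scan indices 5..6 for the minimum = 2 comparison(s); min is 14, place at index 4 -> [3, 6, 7, 9, 14, 15, 31]
Pass 6: scan indices 6..6 for the minimum = 1 comparison(s); min is 15, place at index 5 -> [3, 6, 7, 9, 14, 15, 31]
Selection sort always scans the whole unsorted suffix, so the count is (n-1) + (n-2) + ... + 1 = n(n-1)/2 = 7*6/2 = 21 regardless of the input order.
Total comparisons: 6 + 5 + 4 + 3 + 2 + 1 = 21


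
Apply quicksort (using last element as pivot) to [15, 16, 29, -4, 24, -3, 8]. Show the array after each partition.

Partition 1: pivot=8 at index 2 -> [-4, -3, 8, 15, 24, 16, 29]
Partition 2: pivot=-3 at index 1 -> [-4, -3, 8, 15, 24, 16, 29]
Partition 3: pivot=29 at index 6 -> [-4, -3, 8, 15, 24, 16, 29]
Partition 4: pivot=16 at index 4 -> [-4, -3, 8, 15, 16, 24, 29]


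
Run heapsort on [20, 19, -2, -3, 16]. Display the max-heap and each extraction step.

Build heap: [20, 19, -2, -3, 16]
Extract 20: [19, 16, -2, -3, 20]
Extract 19: [16, -3, -2, 19, 20]
Extract 16: [-2, -3, 16, 19, 20]
Extract -2: [-3, -2, 16, 19, 20]


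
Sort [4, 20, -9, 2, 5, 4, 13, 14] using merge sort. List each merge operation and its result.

Divide and conquer:
  Merge [4] + [20] -> [4, 20]
  Merge [-9] + [2] -> [-9, 2]
  Merge [4, 20] + [-9, 2] -> [-9, 2, 4, 20]
  Merge [5] + [4] -> [4, 5]
  Merge [13] + [14] -> [13, 14]
  Merge [4, 5] + [13, 14] -> [4, 5, 13, 14]
  Merge [-9, 2, 4, 20] + [4, 5, 13, 14] -> [-9, 2, 4, 4, 5, 13, 14, 20]


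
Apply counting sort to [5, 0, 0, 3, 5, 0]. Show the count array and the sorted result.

Count array: [3, 0, 0, 1, 0, 2]
(count[i] = number of elements equal to i)
Cumulative count: [3, 3, 3, 4, 4, 6]
Sorted: [0, 0, 0, 3, 5, 5]


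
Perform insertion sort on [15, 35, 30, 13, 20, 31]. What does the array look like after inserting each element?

First element 15 is already 'sorted'
Insert 35: shifted 0 elements -> [15, 35, 30, 13, 20, 31]
Insert 30: shifted 1 elements -> [15, 30, 35, 13, 20, 31]
Insert 13: shifted 3 elements -> [13, 15, 30, 35, 20, 31]
Insert 20: shifted 2 elements -> [13, 15, 20, 30, 35, 31]
Insert 31: shifted 1 elements -> [13, 15, 20, 30, 31, 35]


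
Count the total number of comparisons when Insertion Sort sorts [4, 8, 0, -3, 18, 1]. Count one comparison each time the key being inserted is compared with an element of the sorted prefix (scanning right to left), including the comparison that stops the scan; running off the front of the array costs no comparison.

Insert 8: 4 <= 8 (stop) = 1 comparison(s) -> [4, 8, 0, -3, 18, 1]
Insert 0: 8 > 0 (shift), 4 > 0 (shift), reached front = 2 comparison(s) -> [0, 4, 8, -3, 18, 1]
Insert -3: 8 > -3 (shift), 4 > -3 (shift), 0 > -3 (shift), reached front = 3 comparison(s) -> [-3, 0, 4, 8, 18, 1]
Insert 18: 8 <= 18 (stop) = 1 comparison(s) -> [-3, 0, 4, 8, 18, 1]
Insert 1: 18 > 1 (shift), 8 > 1 (shift), 4 > 1 (shift), 0 <= 1 (stop) = 4 comparison(s) -> [-3, 0, 1, 4, 8, 18]
Total comparisons: 1 + 2 + 3 + 1 + 4 = 11


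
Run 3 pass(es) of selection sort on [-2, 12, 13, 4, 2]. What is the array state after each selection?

Pass 1: Select minimum -2 at index 0, swap -> [-2, 12, 13, 4, 2]
Pass 2: Select minimum 2 at index 4, swap -> [-2, 2, 13, 4, 12]
Pass 3: Select minimum 4 at index 3, swap -> [-2, 2, 4, 13, 12]


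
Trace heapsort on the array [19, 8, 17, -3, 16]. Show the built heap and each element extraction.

Build heap: [19, 16, 17, -3, 8]
Extract 19: [17, 16, 8, -3, 19]
Extract 17: [16, -3, 8, 17, 19]
Extract 16: [8, -3, 16, 17, 19]
Extract 8: [-3, 8, 16, 17, 19]


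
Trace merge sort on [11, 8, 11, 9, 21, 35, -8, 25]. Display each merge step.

Divide and conquer:
  Merge [11] + [8] -> [8, 11]
  Merge [11] + [9] -> [9, 11]
  Merge [8, 11] + [9, 11] -> [8, 9, 11, 11]
  Merge [21] + [35] -> [21, 35]
  Merge [-8] + [25] -> [-8, 25]
  Merge [21, 35] + [-8, 25] -> [-8, 21, 25, 35]
  Merge [8, 9, 11, 11] + [-8, 21, 25, 35] -> [-8, 8, 9, 11, 11, 21, 25, 35]


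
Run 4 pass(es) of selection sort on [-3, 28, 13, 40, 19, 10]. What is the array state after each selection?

Pass 1: Select minimum -3 at index 0, swap -> [-3, 28, 13, 40, 19, 10]
Pass 2: Select minimum 10 at index 5, swap -> [-3, 10, 13, 40, 19, 28]
Pass 3: Select minimum 13 at index 2, swap -> [-3, 10, 13, 40, 19, 28]
Pass 4: Select minimum 19 at index 4, swap -> [-3, 10, 13, 19, 40, 28]


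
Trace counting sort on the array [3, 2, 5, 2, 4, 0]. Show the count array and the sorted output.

Count array: [1, 0, 2, 1, 1, 1]
(count[i] = number of elements equal to i)
Cumulative count: [1, 1, 3, 4, 5, 6]
Sorted: [0, 2, 2, 3, 4, 5]


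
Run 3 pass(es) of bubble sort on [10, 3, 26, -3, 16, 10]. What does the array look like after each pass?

After pass 1: [3, 10, -3, 16, 10, 26] (4 swaps)
After pass 2: [3, -3, 10, 10, 16, 26] (2 swaps)
After pass 3: [-3, 3, 10, 10, 16, 26] (1 swaps)
Total swaps: 7


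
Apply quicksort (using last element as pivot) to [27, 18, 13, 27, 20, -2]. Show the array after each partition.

Partition 1: pivot=-2 at index 0 -> [-2, 18, 13, 27, 20, 27]
Partition 2: pivot=27 at index 5 -> [-2, 18, 13, 27, 20, 27]
Partition 3: pivot=20 at index 3 -> [-2, 18, 13, 20, 27, 27]
Partition 4: pivot=13 at index 1 -> [-2, 13, 18, 20, 27, 27]


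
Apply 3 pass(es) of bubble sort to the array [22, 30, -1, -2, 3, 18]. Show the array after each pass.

After pass 1: [22, -1, -2, 3, 18, 30] (4 swaps)
After pass 2: [-1, -2, 3, 18, 22, 30] (4 swaps)
After pass 3: [-2, -1, 3, 18, 22, 30] (1 swaps)
Total swaps: 9


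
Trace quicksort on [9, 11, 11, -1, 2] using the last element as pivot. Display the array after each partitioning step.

Partition 1: pivot=2 at index 1 -> [-1, 2, 11, 9, 11]
Partition 2: pivot=11 at index 4 -> [-1, 2, 11, 9, 11]
Partition 3: pivot=9 at index 2 -> [-1, 2, 9, 11, 11]


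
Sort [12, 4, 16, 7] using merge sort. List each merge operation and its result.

Divide and conquer:
  Merge [12] + [4] -> [4, 12]
  Merge [16] + [7] -> [7, 16]
  Merge [4, 12] + [7, 16] -> [4, 7, 12, 16]


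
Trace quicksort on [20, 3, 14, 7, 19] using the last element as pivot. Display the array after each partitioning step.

Partition 1: pivot=19 at index 3 -> [3, 14, 7, 19, 20]
Partition 2: pivot=7 at index 1 -> [3, 7, 14, 19, 20]


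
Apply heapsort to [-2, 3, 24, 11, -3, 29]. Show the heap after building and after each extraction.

Build heap: [29, 11, 24, 3, -3, -2]
Extract 29: [24, 11, -2, 3, -3, 29]
Extract 24: [11, 3, -2, -3, 24, 29]
Extract 11: [3, -3, -2, 11, 24, 29]
Extract 3: [-2, -3, 3, 11, 24, 29]
Extract -2: [-3, -2, 3, 11, 24, 29]


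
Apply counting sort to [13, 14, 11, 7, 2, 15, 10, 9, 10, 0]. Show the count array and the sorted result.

Count array: [1, 0, 1, 0, 0, 0, 0, 1, 0, 1, 2, 1, 0, 1, 1, 1]
(count[i] = number of elements equal to i)
Cumulative count: [1, 1, 2, 2, 2, 2, 2, 3, 3, 4, 6, 7, 7, 8, 9, 10]
Sorted: [0, 2, 7, 9, 10, 10, 11, 13, 14, 15]


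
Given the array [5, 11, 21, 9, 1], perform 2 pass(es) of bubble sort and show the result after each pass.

After pass 1: [5, 11, 9, 1, 21] (2 swaps)
After pass 2: [5, 9, 1, 11, 21] (2 swaps)
Total swaps: 4


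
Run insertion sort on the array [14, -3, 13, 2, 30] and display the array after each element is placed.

First element 14 is already 'sorted'
Insert -3: shifted 1 elements -> [-3, 14, 13, 2, 30]
Insert 13: shifted 1 elements -> [-3, 13, 14, 2, 30]
Insert 2: shifted 2 elements -> [-3, 2, 13, 14, 30]
Insert 30: shifted 0 elements -> [-3, 2, 13, 14, 30]


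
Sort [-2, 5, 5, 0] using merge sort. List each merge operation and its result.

Divide and conquer:
  Merge [-2] + [5] -> [-2, 5]
  Merge [5] + [0] -> [0, 5]
  Merge [-2, 5] + [0, 5] -> [-2, 0, 5, 5]


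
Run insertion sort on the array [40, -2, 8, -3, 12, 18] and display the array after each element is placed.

First element 40 is already 'sorted'
Insert -2: shifted 1 elements -> [-2, 40, 8, -3, 12, 18]
Insert 8: shifted 1 elements -> [-2, 8, 40, -3, 12, 18]
Insert -3: shifted 3 elements -> [-3, -2, 8, 40, 12, 18]
Insert 12: shifted 1 elements -> [-3, -2, 8, 12, 40, 18]
Insert 18: shifted 1 elements -> [-3, -2, 8, 12, 18, 40]


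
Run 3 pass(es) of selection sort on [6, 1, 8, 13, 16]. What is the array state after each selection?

Pass 1: Select minimum 1 at index 1, swap -> [1, 6, 8, 13, 16]
Pass 2: Select minimum 6 at index 1, swap -> [1, 6, 8, 13, 16]
Pass 3: Select minimum 8 at index 2, swap -> [1, 6, 8, 13, 16]


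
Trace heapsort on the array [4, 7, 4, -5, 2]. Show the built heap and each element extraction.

Build heap: [7, 4, 4, -5, 2]
Extract 7: [4, 2, 4, -5, 7]
Extract 4: [4, 2, -5, 4, 7]
Extract 4: [2, -5, 4, 4, 7]
Extract 2: [-5, 2, 4, 4, 7]


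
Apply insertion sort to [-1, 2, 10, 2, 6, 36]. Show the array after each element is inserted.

First element -1 is already 'sorted'
Insert 2: shifted 0 elements -> [-1, 2, 10, 2, 6, 36]
Insert 10: shifted 0 elements -> [-1, 2, 10, 2, 6, 36]
Insert 2: shifted 1 elements -> [-1, 2, 2, 10, 6, 36]
Insert 6: shifted 1 elements -> [-1, 2, 2, 6, 10, 36]
Insert 36: shifted 0 elements -> [-1, 2, 2, 6, 10, 36]


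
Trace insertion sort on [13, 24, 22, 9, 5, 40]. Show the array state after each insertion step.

First element 13 is already 'sorted'
Insert 24: shifted 0 elements -> [13, 24, 22, 9, 5, 40]
Insert 22: shifted 1 elements -> [13, 22, 24, 9, 5, 40]
Insert 9: shifted 3 elements -> [9, 13, 22, 24, 5, 40]
Insert 5: shifted 4 elements -> [5, 9, 13, 22, 24, 40]
Insert 40: shifted 0 elements -> [5, 9, 13, 22, 24, 40]


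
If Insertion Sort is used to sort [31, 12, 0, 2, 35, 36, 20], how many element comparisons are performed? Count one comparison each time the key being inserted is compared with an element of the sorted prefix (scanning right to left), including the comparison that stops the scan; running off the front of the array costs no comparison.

Insert 12: 31 > 12 (shift), reached front = 1 comparison(s) -> [12, 31, 0, 2, 35, 36, 20]
Insert 0: 31 > 0 (shift), 12 > 0 (shift), reached front = 2 comparison(s) -> [0, 12, 31, 2, 35, 36, 20]
Insert 2: 31 > 2 (shift), 12 > 2 (shift), 0 <= 2 (stop) = 3 comparison(s) -> [0, 2, 12, 31, 35, 36, 20]
Insert 35: 31 <= 35 (stop) = 1 comparison(s) -> [0, 2, 12, 31, 35, 36, 20]
Insert 36: 35 <= 36 (stop) = 1 comparison(s) -> [0, 2, 12, 31, 35, 36, 20]
Insert 20: 36 > 20 (shift), 35 > 20 (shift), 31 > 20 (shift), 12 <= 20 (stop) = 4 comparison(s) -> [0, 2, 12, 20, 31, 35, 36]
Total comparisons: 1 + 2 + 3 + 1 + 1 + 4 = 12


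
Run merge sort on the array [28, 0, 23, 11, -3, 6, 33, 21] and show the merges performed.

Divide and conquer:
  Merge [28] + [0] -> [0, 28]
  Merge [23] + [11] -> [11, 23]
  Merge [0, 28] + [11, 23] -> [0, 11, 23, 28]
  Merge [-3] + [6] -> [-3, 6]
  Merge [33] + [21] -> [21, 33]
  Merge [-3, 6] + [21, 33] -> [-3, 6, 21, 33]
  Merge [0, 11, 23, 28] + [-3, 6, 21, 33] -> [-3, 0, 6, 11, 21, 23, 28, 33]


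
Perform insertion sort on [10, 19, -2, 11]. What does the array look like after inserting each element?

First element 10 is already 'sorted'
Insert 19: shifted 0 elements -> [10, 19, -2, 11]
Insert -2: shifted 2 elements -> [-2, 10, 19, 11]
Insert 11: shifted 1 elements -> [-2, 10, 11, 19]


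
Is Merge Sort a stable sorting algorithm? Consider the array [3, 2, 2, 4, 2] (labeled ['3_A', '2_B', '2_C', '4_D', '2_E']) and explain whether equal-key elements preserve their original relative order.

Trace Merge Sort on the labeled array (the key is the number; the letter only tracks identity):
  Merge [3_A] + [2_B] -> [2_B, 3_A]
  Merge [4_D] + [2_E] -> [2_E, 4_D]
  Merge [2_C] + [2_E, 4_D] -> [2_C, 2_E, 4_D]
  Merge [2_B, 3_A] + [2_C, 2_E, 4_D] -> [2_B, 2_C, 2_E, 3_A, 4_D]
Final order: [2_B, 2_C, 2_E, 3_A, 4_D]
Equal keys:
  value 2: originally 2_B, 2_C, 2_E; after sorting 2_B, 2_C, 2_E -> order preserved
All equal keys kept their original relative order. Merge Sort is stable: when the heads of the two halves are equal the merge takes from the left half first.
Answer: Stable


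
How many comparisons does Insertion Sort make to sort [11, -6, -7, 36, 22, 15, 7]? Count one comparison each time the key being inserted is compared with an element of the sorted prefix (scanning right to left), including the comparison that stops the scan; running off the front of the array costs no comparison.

Insert -6: 11 > -6 (shift), reached front = 1 comparison(s) -> [-6, 11, -7, 36, 22, 15, 7]
Insert -7: 11 > -7 (shift), -6 > -7 (shift), reached front = 2 comparison(s) -> [-7, -6, 11, 36, 22, 15, 7]
Insert 36: 11 <= 36 (stop) = 1 comparison(s) -> [-7, -6, 11, 36, 22, 15, 7]
Insert 22: 36 > 22 (shift), 11 <= 22 (stop) = 2 comparison(s) -> [-7, -6, 11, 22, 36, 15, 7]
Insert 15: 36 > 15 (shift), 22 > 15 (shift), 11 <= 15 (stop) = 3 comparison(s) -> [-7, -6, 11, 15, 22, 36, 7]
Insert 7: 36 > 7 (shift), 22 > 7 (shift), 15 > 7 (shift), 11 > 7 (shift), -6 <= 7 (stop) = 5 comparison(s) -> [-7, -6, 7, 11, 15, 22, 36]
Total comparisons: 1 + 2 + 1 + 2 + 3 + 5 = 14


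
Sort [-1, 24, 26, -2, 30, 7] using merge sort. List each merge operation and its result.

Divide and conquer:
  Merge [24] + [26] -> [24, 26]
  Merge [-1] + [24, 26] -> [-1, 24, 26]
  Merge [30] + [7] -> [7, 30]
  Merge [-2] + [7, 30] -> [-2, 7, 30]
  Merge [-1, 24, 26] + [-2, 7, 30] -> [-2, -1, 7, 24, 26, 30]


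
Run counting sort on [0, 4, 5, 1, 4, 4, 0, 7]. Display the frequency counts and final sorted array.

Count array: [2, 1, 0, 0, 3, 1, 0, 1]
(count[i] = number of elements equal to i)
Cumulative count: [2, 3, 3, 3, 6, 7, 7, 8]
Sorted: [0, 0, 1, 4, 4, 4, 5, 7]


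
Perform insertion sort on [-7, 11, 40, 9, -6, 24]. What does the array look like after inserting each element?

First element -7 is already 'sorted'
Insert 11: shifted 0 elements -> [-7, 11, 40, 9, -6, 24]
Insert 40: shifted 0 elements -> [-7, 11, 40, 9, -6, 24]
Insert 9: shifted 2 elements -> [-7, 9, 11, 40, -6, 24]
Insert -6: shifted 3 elements -> [-7, -6, 9, 11, 40, 24]
Insert 24: shifted 1 elements -> [-7, -6, 9, 11, 24, 40]


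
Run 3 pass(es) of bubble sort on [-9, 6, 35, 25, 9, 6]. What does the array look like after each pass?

After pass 1: [-9, 6, 25, 9, 6, 35] (3 swaps)
After pass 2: [-9, 6, 9, 6, 25, 35] (2 swaps)
After pass 3: [-9, 6, 6, 9, 25, 35] (1 swaps)
Total swaps: 6


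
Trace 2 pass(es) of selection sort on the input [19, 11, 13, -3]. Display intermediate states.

Pass 1: Select minimum -3 at index 3, swap -> [-3, 11, 13, 19]
Pass 2: Select minimum 11 at index 1, swap -> [-3, 11, 13, 19]


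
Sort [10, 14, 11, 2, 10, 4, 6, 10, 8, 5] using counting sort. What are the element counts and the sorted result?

Count array: [0, 0, 1, 0, 1, 1, 1, 0, 1, 0, 3, 1, 0, 0, 1]
(count[i] = number of elements equal to i)
Cumulative count: [0, 0, 1, 1, 2, 3, 4, 4, 5, 5, 8, 9, 9, 9, 10]
Sorted: [2, 4, 5, 6, 8, 10, 10, 10, 11, 14]


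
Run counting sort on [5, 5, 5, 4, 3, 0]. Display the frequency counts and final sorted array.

Count array: [1, 0, 0, 1, 1, 3]
(count[i] = number of elements equal to i)
Cumulative count: [1, 1, 1, 2, 3, 6]
Sorted: [0, 3, 4, 5, 5, 5]


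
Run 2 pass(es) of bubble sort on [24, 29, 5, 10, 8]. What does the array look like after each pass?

After pass 1: [24, 5, 10, 8, 29] (3 swaps)
After pass 2: [5, 10, 8, 24, 29] (3 swaps)
Total swaps: 6


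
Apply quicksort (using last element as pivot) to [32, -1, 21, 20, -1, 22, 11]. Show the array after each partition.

Partition 1: pivot=11 at index 2 -> [-1, -1, 11, 20, 32, 22, 21]
Partition 2: pivot=-1 at index 1 -> [-1, -1, 11, 20, 32, 22, 21]
Partition 3: pivot=21 at index 4 -> [-1, -1, 11, 20, 21, 22, 32]
Partition 4: pivot=32 at index 6 -> [-1, -1, 11, 20, 21, 22, 32]


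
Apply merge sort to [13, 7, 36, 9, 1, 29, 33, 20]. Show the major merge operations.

Divide and conquer:
  Merge [13] + [7] -> [7, 13]
  Merge [36] + [9] -> [9, 36]
  Merge [7, 13] + [9, 36] -> [7, 9, 13, 36]
  Merge [1] + [29] -> [1, 29]
  Merge [33] + [20] -> [20, 33]
  Merge [1, 29] + [20, 33] -> [1, 20, 29, 33]
  Merge [7, 9, 13, 36] + [1, 20, 29, 33] -> [1, 7, 9, 13, 20, 29, 33, 36]


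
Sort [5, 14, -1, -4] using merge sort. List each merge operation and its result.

Divide and conquer:
  Merge [5] + [14] -> [5, 14]
  Merge [-1] + [-4] -> [-4, -1]
  Merge [5, 14] + [-4, -1] -> [-4, -1, 5, 14]


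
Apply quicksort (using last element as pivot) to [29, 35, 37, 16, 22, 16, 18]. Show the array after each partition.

Partition 1: pivot=18 at index 2 -> [16, 16, 18, 29, 22, 35, 37]
Partition 2: pivot=16 at index 1 -> [16, 16, 18, 29, 22, 35, 37]
Partition 3: pivot=37 at index 6 -> [16, 16, 18, 29, 22, 35, 37]
Partition 4: pivot=35 at index 5 -> [16, 16, 18, 29, 22, 35, 37]
Partition 5: pivot=22 at index 3 -> [16, 16, 18, 22, 29, 35, 37]


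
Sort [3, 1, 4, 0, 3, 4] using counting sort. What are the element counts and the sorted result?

Count array: [1, 1, 0, 2, 2]
(count[i] = number of elements equal to i)
Cumulative count: [1, 2, 2, 4, 6]
Sorted: [0, 1, 3, 3, 4, 4]


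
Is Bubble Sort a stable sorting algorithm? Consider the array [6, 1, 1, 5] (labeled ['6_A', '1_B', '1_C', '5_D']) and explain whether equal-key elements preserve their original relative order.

Trace Bubble Sort on the labeled array (the key is the number; the letter only tracks identity):
  After pass 1: [1_B, 1_C, 5_D, 6_A]
  After pass 2: [1_B, 1_C, 5_D, 6_A] (no swaps, done)
Final order: [1_B, 1_C, 5_D, 6_A]
Equal keys:
  value 1: originally 1_B, 1_C; after sorting 1_B, 1_C -> order preserved
All equal keys kept their original relative order. Bubble Sort is stable: it only swaps adjacent elements when the left one is strictly greater, so equal keys never move past each other.
Answer: Stable


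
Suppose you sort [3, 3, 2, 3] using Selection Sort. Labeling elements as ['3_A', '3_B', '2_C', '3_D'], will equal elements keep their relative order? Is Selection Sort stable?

Trace Selection Sort on the labeled array (the key is the number; the letter only tracks identity):
  Pass 1: minimum of unsorted part is 2_C at index 2; swap it with 3_A at index 0 -> [2_C, 3_B, 3_A, 3_D]
  Pass 2: minimum 3_B is already at index 1; no swap -> [2_C, 3_B, 3_A, 3_D]
  Pass 3: minimum 3_A is already at index 2; no swap -> [2_C, 3_B, 3_A, 3_D]
Final order: [2_C, 3_B, 3_A, 3_D]
Equal keys:
  value 3: originally 3_A, 3_B, 3_D; after sorting 3_B, 3_A, 3_D -> order changed
Equal keys were reordered, so Selection Sort is not stable: the long-range swap that moves the minimum into place can carry an element past an equal key. (One such input is enough; an unstable sort may happen to preserve order on other inputs, but it gives no guarantee.)
Answer: Not stable


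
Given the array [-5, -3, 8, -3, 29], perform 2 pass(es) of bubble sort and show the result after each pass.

After pass 1: [-5, -3, -3, 8, 29] (1 swaps)
After pass 2: [-5, -3, -3, 8, 29] (0 swaps)
Total swaps: 1


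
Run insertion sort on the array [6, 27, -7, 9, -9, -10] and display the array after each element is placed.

First element 6 is already 'sorted'
Insert 27: shifted 0 elements -> [6, 27, -7, 9, -9, -10]
Insert -7: shifted 2 elements -> [-7, 6, 27, 9, -9, -10]
Insert 9: shifted 1 elements -> [-7, 6, 9, 27, -9, -10]
Insert -9: shifted 4 elements -> [-9, -7, 6, 9, 27, -10]
Insert -10: shifted 5 elements -> [-10, -9, -7, 6, 9, 27]


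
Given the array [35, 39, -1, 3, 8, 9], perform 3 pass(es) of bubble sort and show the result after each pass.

After pass 1: [35, -1, 3, 8, 9, 39] (4 swaps)
After pass 2: [-1, 3, 8, 9, 35, 39] (4 swaps)
After pass 3: [-1, 3, 8, 9, 35, 39] (0 swaps)
Total swaps: 8


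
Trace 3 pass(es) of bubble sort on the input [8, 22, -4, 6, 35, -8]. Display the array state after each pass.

After pass 1: [8, -4, 6, 22, -8, 35] (3 swaps)
After pass 2: [-4, 6, 8, -8, 22, 35] (3 swaps)
After pass 3: [-4, 6, -8, 8, 22, 35] (1 swaps)
Total swaps: 7


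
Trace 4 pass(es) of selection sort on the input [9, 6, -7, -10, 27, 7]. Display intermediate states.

Pass 1: Select minimum -10 at index 3, swap -> [-10, 6, -7, 9, 27, 7]
Pass 2: Select minimum -7 at index 2, swap -> [-10, -7, 6, 9, 27, 7]
Pass 3: Select minimum 6 at index 2, swap -> [-10, -7, 6, 9, 27, 7]
Pass 4: Select minimum 7 at index 5, swap -> [-10, -7, 6, 7, 27, 9]


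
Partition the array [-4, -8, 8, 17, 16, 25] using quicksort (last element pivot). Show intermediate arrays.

Partition 1: pivot=25 at index 5 -> [-4, -8, 8, 17, 16, 25]
Partition 2: pivot=16 at index 3 -> [-4, -8, 8, 16, 17, 25]
Partition 3: pivot=8 at index 2 -> [-4, -8, 8, 16, 17, 25]
Partition 4: pivot=-8 at index 0 -> [-8, -4, 8, 16, 17, 25]


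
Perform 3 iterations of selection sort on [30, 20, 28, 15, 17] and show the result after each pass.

Pass 1: Select minimum 15 at index 3, swap -> [15, 20, 28, 30, 17]
Pass 2: Select minimum 17 at index 4, swap -> [15, 17, 28, 30, 20]
Pass 3: Select minimum 20 at index 4, swap -> [15, 17, 20, 30, 28]


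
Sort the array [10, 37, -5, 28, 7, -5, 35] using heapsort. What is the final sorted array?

Build heap: [37, 28, 35, 10, 7, -5, -5]
Extract 37: [35, 28, -5, 10, 7, -5, 37]
Extract 35: [28, 10, -5, -5, 7, 35, 37]
Extract 28: [10, 7, -5, -5, 28, 35, 37]
Extract 10: [7, -5, -5, 10, 28, 35, 37]
Extract 7: [-5, -5, 7, 10, 28, 35, 37]
Extract -5: [-5, -5, 7, 10, 28, 35, 37]


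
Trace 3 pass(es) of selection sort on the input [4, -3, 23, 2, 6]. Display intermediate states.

Pass 1: Select minimum -3 at index 1, swap -> [-3, 4, 23, 2, 6]
Pass 2: Select minimum 2 at index 3, swap -> [-3, 2, 23, 4, 6]
Pass 3: Select minimum 4 at index 3, swap -> [-3, 2, 4, 23, 6]


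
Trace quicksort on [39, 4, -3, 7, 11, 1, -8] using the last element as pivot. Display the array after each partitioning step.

Partition 1: pivot=-8 at index 0 -> [-8, 4, -3, 7, 11, 1, 39]
Partition 2: pivot=39 at index 6 -> [-8, 4, -3, 7, 11, 1, 39]
Partition 3: pivot=1 at index 2 -> [-8, -3, 1, 7, 11, 4, 39]
Partition 4: pivot=4 at index 3 -> [-8, -3, 1, 4, 11, 7, 39]
Partition 5: pivot=7 at index 4 -> [-8, -3, 1, 4, 7, 11, 39]


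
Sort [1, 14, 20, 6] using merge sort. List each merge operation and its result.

Divide and conquer:
  Merge [1] + [14] -> [1, 14]
  Merge [20] + [6] -> [6, 20]
  Merge [1, 14] + [6, 20] -> [1, 6, 14, 20]


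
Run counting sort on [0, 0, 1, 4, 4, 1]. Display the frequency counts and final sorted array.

Count array: [2, 2, 0, 0, 2]
(count[i] = number of elements equal to i)
Cumulative count: [2, 4, 4, 4, 6]
Sorted: [0, 0, 1, 1, 4, 4]


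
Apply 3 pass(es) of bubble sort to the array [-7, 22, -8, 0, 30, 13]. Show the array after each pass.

After pass 1: [-7, -8, 0, 22, 13, 30] (3 swaps)
After pass 2: [-8, -7, 0, 13, 22, 30] (2 swaps)
After pass 3: [-8, -7, 0, 13, 22, 30] (0 swaps)
Total swaps: 5


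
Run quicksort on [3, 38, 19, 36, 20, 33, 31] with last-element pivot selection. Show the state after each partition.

Partition 1: pivot=31 at index 3 -> [3, 19, 20, 31, 38, 33, 36]
Partition 2: pivot=20 at index 2 -> [3, 19, 20, 31, 38, 33, 36]
Partition 3: pivot=19 at index 1 -> [3, 19, 20, 31, 38, 33, 36]
Partition 4: pivot=36 at index 5 -> [3, 19, 20, 31, 33, 36, 38]


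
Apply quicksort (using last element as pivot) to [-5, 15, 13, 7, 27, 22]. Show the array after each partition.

Partition 1: pivot=22 at index 4 -> [-5, 15, 13, 7, 22, 27]
Partition 2: pivot=7 at index 1 -> [-5, 7, 13, 15, 22, 27]
Partition 3: pivot=15 at index 3 -> [-5, 7, 13, 15, 22, 27]


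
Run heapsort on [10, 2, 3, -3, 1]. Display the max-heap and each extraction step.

Build heap: [10, 2, 3, -3, 1]
Extract 10: [3, 2, 1, -3, 10]
Extract 3: [2, -3, 1, 3, 10]
Extract 2: [1, -3, 2, 3, 10]
Extract 1: [-3, 1, 2, 3, 10]


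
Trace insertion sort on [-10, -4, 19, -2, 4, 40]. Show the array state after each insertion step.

First element -10 is already 'sorted'
Insert -4: shifted 0 elements -> [-10, -4, 19, -2, 4, 40]
Insert 19: shifted 0 elements -> [-10, -4, 19, -2, 4, 40]
Insert -2: shifted 1 elements -> [-10, -4, -2, 19, 4, 40]
Insert 4: shifted 1 elements -> [-10, -4, -2, 4, 19, 40]
Insert 40: shifted 0 elements -> [-10, -4, -2, 4, 19, 40]


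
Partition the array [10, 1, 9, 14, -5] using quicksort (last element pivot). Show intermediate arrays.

Partition 1: pivot=-5 at index 0 -> [-5, 1, 9, 14, 10]
Partition 2: pivot=10 at index 3 -> [-5, 1, 9, 10, 14]
Partition 3: pivot=9 at index 2 -> [-5, 1, 9, 10, 14]


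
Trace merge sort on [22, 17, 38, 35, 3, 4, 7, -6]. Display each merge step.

Divide and conquer:
  Merge [22] + [17] -> [17, 22]
  Merge [38] + [35] -> [35, 38]
  Merge [17, 22] + [35, 38] -> [17, 22, 35, 38]
  Merge [3] + [4] -> [3, 4]
  Merge [7] + [-6] -> [-6, 7]
  Merge [3, 4] + [-6, 7] -> [-6, 3, 4, 7]
  Merge [17, 22, 35, 38] + [-6, 3, 4, 7] -> [-6, 3, 4, 7, 17, 22, 35, 38]


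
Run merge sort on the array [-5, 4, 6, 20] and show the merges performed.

Divide and conquer:
  Merge [-5] + [4] -> [-5, 4]
  Merge [6] + [20] -> [6, 20]
  Merge [-5, 4] + [6, 20] -> [-5, 4, 6, 20]


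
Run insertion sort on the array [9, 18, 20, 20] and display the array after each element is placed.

First element 9 is already 'sorted'
Insert 18: shifted 0 elements -> [9, 18, 20, 20]
Insert 20: shifted 0 elements -> [9, 18, 20, 20]
Insert 20: shifted 0 elements -> [9, 18, 20, 20]


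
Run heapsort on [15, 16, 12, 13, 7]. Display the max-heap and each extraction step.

Build heap: [16, 15, 12, 13, 7]
Extract 16: [15, 13, 12, 7, 16]
Extract 15: [13, 7, 12, 15, 16]
Extract 13: [12, 7, 13, 15, 16]
Extract 12: [7, 12, 13, 15, 16]


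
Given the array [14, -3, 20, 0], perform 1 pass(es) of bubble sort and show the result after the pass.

After pass 1: [-3, 14, 0, 20] (2 swaps)
Total swaps: 2


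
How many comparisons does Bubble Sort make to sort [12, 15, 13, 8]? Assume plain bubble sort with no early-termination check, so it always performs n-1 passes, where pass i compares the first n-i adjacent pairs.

Pass 1: compare adjacent pairs (0,1)..(2,3) = 3 comparison(s), 2 swap(s) -> [12, 13, 8, 15]
Pass 2: compare adjacent pairs (0,1)..(1,2) = 2 comparison(s), 1 swap(s) -> [12, 8, 13, 15]
Pass 3: compare adjacent pairs (0,1)..(0,1) = 1 comparison(s), 1 swap(s) -> [8, 12, 13, 15]
Total comparisons: 3 + 2 + 1 = 6


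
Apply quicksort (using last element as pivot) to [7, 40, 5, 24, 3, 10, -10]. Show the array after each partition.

Partition 1: pivot=-10 at index 0 -> [-10, 40, 5, 24, 3, 10, 7]
Partition 2: pivot=7 at index 3 -> [-10, 5, 3, 7, 40, 10, 24]
Partition 3: pivot=3 at index 1 -> [-10, 3, 5, 7, 40, 10, 24]
Partition 4: pivot=24 at index 5 -> [-10, 3, 5, 7, 10, 24, 40]


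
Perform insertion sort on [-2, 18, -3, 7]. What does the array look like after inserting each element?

First element -2 is already 'sorted'
Insert 18: shifted 0 elements -> [-2, 18, -3, 7]
Insert -3: shifted 2 elements -> [-3, -2, 18, 7]
Insert 7: shifted 1 elements -> [-3, -2, 7, 18]


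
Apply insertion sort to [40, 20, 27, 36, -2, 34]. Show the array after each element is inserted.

First element 40 is already 'sorted'
Insert 20: shifted 1 elements -> [20, 40, 27, 36, -2, 34]
Insert 27: shifted 1 elements -> [20, 27, 40, 36, -2, 34]
Insert 36: shifted 1 elements -> [20, 27, 36, 40, -2, 34]
Insert -2: shifted 4 elements -> [-2, 20, 27, 36, 40, 34]
Insert 34: shifted 2 elements -> [-2, 20, 27, 34, 36, 40]


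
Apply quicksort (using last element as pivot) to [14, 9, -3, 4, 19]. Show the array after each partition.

Partition 1: pivot=19 at index 4 -> [14, 9, -3, 4, 19]
Partition 2: pivot=4 at index 1 -> [-3, 4, 14, 9, 19]
Partition 3: pivot=9 at index 2 -> [-3, 4, 9, 14, 19]


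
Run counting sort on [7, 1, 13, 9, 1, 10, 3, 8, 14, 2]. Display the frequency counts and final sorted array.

Count array: [0, 2, 1, 1, 0, 0, 0, 1, 1, 1, 1, 0, 0, 1, 1]
(count[i] = number of elements equal to i)
Cumulative count: [0, 2, 3, 4, 4, 4, 4, 5, 6, 7, 8, 8, 8, 9, 10]
Sorted: [1, 1, 2, 3, 7, 8, 9, 10, 13, 14]


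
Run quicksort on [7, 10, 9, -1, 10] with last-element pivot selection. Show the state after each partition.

Partition 1: pivot=10 at index 4 -> [7, 10, 9, -1, 10]
Partition 2: pivot=-1 at index 0 -> [-1, 10, 9, 7, 10]
Partition 3: pivot=7 at index 1 -> [-1, 7, 9, 10, 10]
Partition 4: pivot=10 at index 3 -> [-1, 7, 9, 10, 10]


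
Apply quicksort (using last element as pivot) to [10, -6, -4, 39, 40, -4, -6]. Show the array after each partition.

Partition 1: pivot=-6 at index 1 -> [-6, -6, -4, 39, 40, -4, 10]
Partition 2: pivot=10 at index 4 -> [-6, -6, -4, -4, 10, 39, 40]
Partition 3: pivot=-4 at index 3 -> [-6, -6, -4, -4, 10, 39, 40]
Partition 4: pivot=40 at index 6 -> [-6, -6, -4, -4, 10, 39, 40]


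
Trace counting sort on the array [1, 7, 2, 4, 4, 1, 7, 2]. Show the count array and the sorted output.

Count array: [0, 2, 2, 0, 2, 0, 0, 2]
(count[i] = number of elements equal to i)
Cumulative count: [0, 2, 4, 4, 6, 6, 6, 8]
Sorted: [1, 1, 2, 2, 4, 4, 7, 7]


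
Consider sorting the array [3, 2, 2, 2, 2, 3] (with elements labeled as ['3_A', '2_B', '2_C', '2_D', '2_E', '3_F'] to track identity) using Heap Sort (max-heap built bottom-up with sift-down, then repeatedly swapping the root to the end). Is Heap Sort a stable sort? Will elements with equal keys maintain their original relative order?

Trace Heap Sort on the labeled array (the key is the number; the letter only tracks identity):
  Build max-heap: [3_A, 2_B, 3_F, 2_D, 2_E, 2_C]
  Swap root 3_A to index 5, re-heapify first 5 -> [3_F, 2_B, 2_C, 2_D, 2_E, 3_A]
  Swap root 3_F to index 4, re-heapify first 4 -> [2_E, 2_B, 2_C, 2_D, 3_F, 3_A]
  Swap root 2_E to index 3, re-heapify first 3 -> [2_D, 2_B, 2_C, 2_E, 3_F, 3_A]
  Swap root 2_D to index 2, re-heapify first 2 -> [2_C, 2_B, 2_D, 2_E, 3_F, 3_A]
  Swap root 2_C to index 1, re-heapify first 1 -> [2_B, 2_C, 2_D, 2_E, 3_F, 3_A]
Final order: [2_B, 2_C, 2_D, 2_E, 3_F, 3_A]
Equal keys:
  value 2: originally 2_B, 2_C, 2_D, 2_E; after sorting 2_B, 2_C, 2_D, 2_E -> order preserved
  value 3: originally 3_A, 3_F; after sorting 3_F, 3_A -> order changed
Equal keys were reordered, so Heap Sort is not stable: heap construction and root-to-end swaps move elements without regard to the original order of equal keys. (One such input is enough; an unstable sort may happen to preserve order on other inputs, but it gives no guarantee.)
Answer: Not stable


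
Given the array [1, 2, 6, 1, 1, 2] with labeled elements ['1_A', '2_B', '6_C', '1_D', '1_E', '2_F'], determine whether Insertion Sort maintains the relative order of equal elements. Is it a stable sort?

Trace Insertion Sort on the labeled array (the key is the number; the letter only tracks identity):
  Insert 2_B at index 1: [1_A, 2_B, 6_C, 1_D, 1_E, 2_F]
  Insert 6_C at index 2: [1_A, 2_B, 6_C, 1_D, 1_E, 2_F]
  Insert 1_D at index 1: [1_A, 1_D, 2_B, 6_C, 1_E, 2_F]
  Insert 1_E at index 2: [1_A, 1_D, 1_E, 2_B, 6_C, 2_F]
  Insert 2_F at index 4: [1_A, 1_D, 1_E, 2_B, 2_F, 6_C]
Final order: [1_A, 1_D, 1_E, 2_B, 2_F, 6_C]
Equal keys:
  value 1: originally 1_A, 1_D, 1_E; after sorting 1_A, 1_D, 1_E -> order preserved
  value 2: originally 2_B, 2_F; after sorting 2_B, 2_F -> order preserved
All equal keys kept their original relative order. Insertion Sort is stable: elements are shifted only while they are strictly greater than the key, so a key is inserted after any equal elements already placed.
Answer: Stable
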